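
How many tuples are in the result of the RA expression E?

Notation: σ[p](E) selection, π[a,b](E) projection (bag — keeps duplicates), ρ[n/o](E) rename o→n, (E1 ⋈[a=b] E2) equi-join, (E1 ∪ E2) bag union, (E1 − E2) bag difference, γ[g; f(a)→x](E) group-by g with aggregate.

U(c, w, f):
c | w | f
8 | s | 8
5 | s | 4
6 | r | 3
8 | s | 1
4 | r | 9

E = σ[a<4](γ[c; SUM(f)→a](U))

Row counts bottom-up:
  U → 5
  γ[c; SUM(f)→a](U) → 4
  σ[a<4](γ[c; SUM(f)→a](U)) → 1

|E| = 1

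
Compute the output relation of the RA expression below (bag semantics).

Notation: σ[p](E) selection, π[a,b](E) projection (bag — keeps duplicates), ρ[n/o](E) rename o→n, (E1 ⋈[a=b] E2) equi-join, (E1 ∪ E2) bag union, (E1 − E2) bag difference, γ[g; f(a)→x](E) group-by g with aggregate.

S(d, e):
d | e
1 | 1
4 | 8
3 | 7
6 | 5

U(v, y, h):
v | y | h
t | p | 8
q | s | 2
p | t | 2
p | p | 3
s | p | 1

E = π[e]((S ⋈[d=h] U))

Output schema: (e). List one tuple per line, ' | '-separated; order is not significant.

Subexpression sizes:
  S → 4
  U → 5
  (S ⋈[d=h] U) → 2
  π[e]((S ⋈[d=h] U)) → 2

== RESULT ==
e
1
7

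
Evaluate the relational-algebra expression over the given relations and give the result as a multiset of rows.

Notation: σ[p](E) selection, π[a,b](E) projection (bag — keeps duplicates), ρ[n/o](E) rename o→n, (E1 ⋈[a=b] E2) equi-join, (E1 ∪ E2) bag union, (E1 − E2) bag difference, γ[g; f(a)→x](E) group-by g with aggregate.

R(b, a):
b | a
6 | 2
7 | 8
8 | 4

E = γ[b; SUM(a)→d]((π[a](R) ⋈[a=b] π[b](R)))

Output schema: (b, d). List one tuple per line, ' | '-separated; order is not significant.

Stepwise |·|:
  R → 3
  π[a](R) → 3
  R → 3
  π[b](R) → 3
  (π[a](R) ⋈[a=b] π[b](R)) → 1
  γ[b; SUM(a)→d]((π[a](R) ⋈[a=b] π[b](R))) → 1

== RESULT ==
b | d
8 | 8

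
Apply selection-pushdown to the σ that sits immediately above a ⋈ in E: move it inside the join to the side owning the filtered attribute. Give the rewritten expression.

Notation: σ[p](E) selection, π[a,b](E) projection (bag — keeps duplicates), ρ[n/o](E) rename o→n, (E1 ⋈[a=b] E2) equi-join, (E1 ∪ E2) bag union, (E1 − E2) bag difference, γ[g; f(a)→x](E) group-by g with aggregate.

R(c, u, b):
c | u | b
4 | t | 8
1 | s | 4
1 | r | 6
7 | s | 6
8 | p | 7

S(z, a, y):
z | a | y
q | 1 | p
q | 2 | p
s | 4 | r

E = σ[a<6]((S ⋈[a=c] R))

σ filters on a, owned by the left side.
E' = (σ[a<6](S) ⋈[a=c] R)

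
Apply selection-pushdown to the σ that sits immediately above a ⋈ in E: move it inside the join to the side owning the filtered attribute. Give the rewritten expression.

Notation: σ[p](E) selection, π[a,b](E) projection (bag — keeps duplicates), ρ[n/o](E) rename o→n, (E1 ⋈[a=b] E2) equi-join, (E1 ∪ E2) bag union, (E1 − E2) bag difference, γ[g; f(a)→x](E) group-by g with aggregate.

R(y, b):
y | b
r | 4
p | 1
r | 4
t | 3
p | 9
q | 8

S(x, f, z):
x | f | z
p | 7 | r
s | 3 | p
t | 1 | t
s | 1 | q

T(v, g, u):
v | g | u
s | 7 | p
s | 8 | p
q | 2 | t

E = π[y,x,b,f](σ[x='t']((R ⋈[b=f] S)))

σ filters on x, owned by the right side.
E' = π[y,x,b,f]((R ⋈[b=f] σ[x='t'](S)))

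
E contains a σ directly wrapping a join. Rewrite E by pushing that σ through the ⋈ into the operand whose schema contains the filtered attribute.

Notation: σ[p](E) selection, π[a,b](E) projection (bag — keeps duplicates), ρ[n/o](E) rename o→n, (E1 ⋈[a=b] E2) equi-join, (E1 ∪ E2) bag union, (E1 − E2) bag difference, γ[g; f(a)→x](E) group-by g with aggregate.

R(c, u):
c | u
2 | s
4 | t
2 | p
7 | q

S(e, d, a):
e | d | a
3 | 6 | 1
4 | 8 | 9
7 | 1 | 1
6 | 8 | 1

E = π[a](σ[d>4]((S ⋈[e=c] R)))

σ filters on d, owned by the left side.
E' = π[a]((σ[d>4](S) ⋈[e=c] R))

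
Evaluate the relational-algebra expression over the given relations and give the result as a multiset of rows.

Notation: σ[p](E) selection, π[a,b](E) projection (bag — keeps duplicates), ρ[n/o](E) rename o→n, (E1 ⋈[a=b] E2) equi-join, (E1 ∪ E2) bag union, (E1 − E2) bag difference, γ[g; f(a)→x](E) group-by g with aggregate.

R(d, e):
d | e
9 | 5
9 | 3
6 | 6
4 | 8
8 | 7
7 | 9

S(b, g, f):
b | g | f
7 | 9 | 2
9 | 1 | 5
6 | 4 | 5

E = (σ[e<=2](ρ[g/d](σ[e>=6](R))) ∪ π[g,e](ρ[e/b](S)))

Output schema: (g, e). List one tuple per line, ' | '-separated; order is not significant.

Stepwise |·|:
  R → 6
  σ[e>=6](R) → 4
  ρ[g/d](σ[e>=6](R)) → 4
  σ[e<=2](ρ[g/d](σ[e>=6](R))) → 0
  S → 3
  ρ[e/b](S) → 3
  π[g,e](ρ[e/b](S)) → 3
  (σ[e<=2](ρ[g/d](σ[e>=6](R))) ∪ π[g,e](ρ[e/b](S))) → 3

== RESULT ==
g | e
1 | 9
4 | 6
9 | 7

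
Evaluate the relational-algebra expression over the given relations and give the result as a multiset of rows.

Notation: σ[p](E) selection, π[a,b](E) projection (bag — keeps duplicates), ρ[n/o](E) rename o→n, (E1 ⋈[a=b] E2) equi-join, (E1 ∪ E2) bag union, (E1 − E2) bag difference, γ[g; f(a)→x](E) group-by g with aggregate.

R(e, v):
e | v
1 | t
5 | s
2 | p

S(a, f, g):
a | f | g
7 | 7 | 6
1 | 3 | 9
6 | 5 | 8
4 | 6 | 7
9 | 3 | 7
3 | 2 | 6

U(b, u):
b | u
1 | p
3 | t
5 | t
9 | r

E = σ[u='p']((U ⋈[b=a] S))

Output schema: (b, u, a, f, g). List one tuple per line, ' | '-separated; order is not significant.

Subexpression sizes:
  U → 4
  S → 6
  (U ⋈[b=a] S) → 3
  σ[u='p']((U ⋈[b=a] S)) → 1

== RESULT ==
b | u | a | f | g
1 | p | 1 | 3 | 9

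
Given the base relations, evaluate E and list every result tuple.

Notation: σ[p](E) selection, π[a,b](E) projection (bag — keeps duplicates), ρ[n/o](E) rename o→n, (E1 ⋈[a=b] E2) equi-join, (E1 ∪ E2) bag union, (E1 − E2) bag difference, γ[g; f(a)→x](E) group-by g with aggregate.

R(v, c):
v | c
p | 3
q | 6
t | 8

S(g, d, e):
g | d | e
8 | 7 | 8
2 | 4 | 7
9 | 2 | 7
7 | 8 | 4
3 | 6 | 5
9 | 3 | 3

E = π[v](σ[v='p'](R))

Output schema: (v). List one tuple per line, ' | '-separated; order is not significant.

Per-node cardinality:
  R → 3
  σ[v='p'](R) → 1
  π[v](σ[v='p'](R)) → 1

== RESULT ==
v
p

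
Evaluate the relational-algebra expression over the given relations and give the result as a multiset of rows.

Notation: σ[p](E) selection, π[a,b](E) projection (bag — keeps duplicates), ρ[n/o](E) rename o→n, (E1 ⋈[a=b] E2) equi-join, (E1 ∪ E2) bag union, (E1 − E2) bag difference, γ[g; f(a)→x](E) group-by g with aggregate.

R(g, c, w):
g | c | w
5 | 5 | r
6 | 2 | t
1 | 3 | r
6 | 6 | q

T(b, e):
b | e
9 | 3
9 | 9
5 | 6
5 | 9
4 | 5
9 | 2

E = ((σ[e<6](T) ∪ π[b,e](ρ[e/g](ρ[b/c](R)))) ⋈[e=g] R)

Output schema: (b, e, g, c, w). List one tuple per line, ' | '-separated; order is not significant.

Per-node cardinality:
  T → 6
  σ[e<6](T) → 3
  R → 4
  ρ[b/c](R) → 4
  ρ[e/g](ρ[b/c](R)) → 4
  π[b,e](ρ[e/g](ρ[b/c](R))) → 4
  (σ[e<6](T) ∪ π[b,e](ρ[e/g](ρ[b/c](R)))) → 7
  R → 4
  ((σ[e<6](T) ∪ π[b,e](ρ[e/g](ρ[b/c](R)))) ⋈[e=g] R) → 7

== RESULT ==
b | e | g | c | w
2 | 6 | 6 | 2 | t
2 | 6 | 6 | 6 | q
3 | 1 | 1 | 3 | r
4 | 5 | 5 | 5 | r
5 | 5 | 5 | 5 | r
6 | 6 | 6 | 2 | t
6 | 6 | 6 | 6 | q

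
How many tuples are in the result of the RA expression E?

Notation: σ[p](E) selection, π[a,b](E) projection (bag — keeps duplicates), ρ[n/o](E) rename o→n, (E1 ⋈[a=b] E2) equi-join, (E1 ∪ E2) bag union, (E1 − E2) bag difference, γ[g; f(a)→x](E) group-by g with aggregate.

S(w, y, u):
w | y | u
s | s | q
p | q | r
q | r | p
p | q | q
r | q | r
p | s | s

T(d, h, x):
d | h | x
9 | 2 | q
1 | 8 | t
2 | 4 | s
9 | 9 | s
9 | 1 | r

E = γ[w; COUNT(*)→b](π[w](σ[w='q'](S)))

Stepwise |·|:
  S → 6
  σ[w='q'](S) → 1
  π[w](σ[w='q'](S)) → 1
  γ[w; COUNT(*)→b](π[w](σ[w='q'](S))) → 1

|E| = 1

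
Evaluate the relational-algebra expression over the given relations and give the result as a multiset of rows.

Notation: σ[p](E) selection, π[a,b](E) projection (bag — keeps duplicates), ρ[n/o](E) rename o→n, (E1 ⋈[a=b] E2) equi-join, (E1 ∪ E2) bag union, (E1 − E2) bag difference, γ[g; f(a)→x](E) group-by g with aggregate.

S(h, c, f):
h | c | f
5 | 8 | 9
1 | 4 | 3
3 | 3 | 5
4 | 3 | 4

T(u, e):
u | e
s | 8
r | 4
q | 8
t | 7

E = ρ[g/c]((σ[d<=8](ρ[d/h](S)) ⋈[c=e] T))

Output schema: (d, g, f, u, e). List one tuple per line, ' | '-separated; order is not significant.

Stepwise |·|:
  S → 4
  ρ[d/h](S) → 4
  σ[d<=8](ρ[d/h](S)) → 4
  T → 4
  (σ[d<=8](ρ[d/h](S)) ⋈[c=e] T) → 3
  ρ[g/c]((σ[d<=8](ρ[d/h](S)) ⋈[c=e] T)) → 3

== RESULT ==
d | g | f | u | e
1 | 4 | 3 | r | 4
5 | 8 | 9 | q | 8
5 | 8 | 9 | s | 8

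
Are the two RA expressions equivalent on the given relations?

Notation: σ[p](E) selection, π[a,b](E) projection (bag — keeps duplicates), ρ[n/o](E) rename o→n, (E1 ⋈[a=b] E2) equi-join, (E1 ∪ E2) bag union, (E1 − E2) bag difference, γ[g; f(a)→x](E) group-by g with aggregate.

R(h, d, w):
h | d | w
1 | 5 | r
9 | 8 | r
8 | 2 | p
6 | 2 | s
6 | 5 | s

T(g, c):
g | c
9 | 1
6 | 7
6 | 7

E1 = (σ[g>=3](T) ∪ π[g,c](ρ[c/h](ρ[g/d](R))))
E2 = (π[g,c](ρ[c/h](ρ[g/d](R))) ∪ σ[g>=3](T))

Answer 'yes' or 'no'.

E1 stepwise |·|:
  T → 3
  σ[g>=3](T) → 3
  R → 5
  ρ[g/d](R) → 5
  ρ[c/h](ρ[g/d](R)) → 5
  π[g,c](ρ[c/h](ρ[g/d](R))) → 5
  (σ[g>=3](T) ∪ π[g,c](ρ[c/h](ρ[g/d](R)))) → 8
E2 stepwise |·|:
  R → 5
  ρ[g/d](R) → 5
  ρ[c/h](ρ[g/d](R)) → 5
  π[g,c](ρ[c/h](ρ[g/d](R))) → 5
  T → 3
  σ[g>=3](T) → 3
  (π[g,c](ρ[c/h](ρ[g/d](R))) ∪ σ[g>=3](T)) → 8

E1 and E2 produce the same multiset:
g | c
2 | 6
2 | 8
5 | 1
5 | 6
6 | 7
6 | 7
8 | 9
9 | 1

yes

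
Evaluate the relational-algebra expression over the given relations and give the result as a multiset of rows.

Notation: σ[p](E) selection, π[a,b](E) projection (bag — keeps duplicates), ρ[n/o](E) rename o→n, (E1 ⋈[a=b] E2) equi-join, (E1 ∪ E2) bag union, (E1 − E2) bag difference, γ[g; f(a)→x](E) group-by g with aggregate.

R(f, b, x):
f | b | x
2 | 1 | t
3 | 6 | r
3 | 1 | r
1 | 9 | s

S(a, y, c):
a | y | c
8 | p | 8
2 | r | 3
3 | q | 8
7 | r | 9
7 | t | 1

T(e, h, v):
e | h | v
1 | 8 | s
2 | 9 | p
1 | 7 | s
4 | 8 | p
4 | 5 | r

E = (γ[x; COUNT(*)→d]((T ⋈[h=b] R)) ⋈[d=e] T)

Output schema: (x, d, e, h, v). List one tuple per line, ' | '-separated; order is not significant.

Row counts bottom-up:
  T → 5
  R → 4
  (T ⋈[h=b] R) → 1
  γ[x; COUNT(*)→d]((T ⋈[h=b] R)) → 1
  T → 5
  (γ[x; COUNT(*)→d]((T ⋈[h=b] R)) ⋈[d=e] T) → 2

== RESULT ==
x | d | e | h | v
s | 1 | 1 | 7 | s
s | 1 | 1 | 8 | s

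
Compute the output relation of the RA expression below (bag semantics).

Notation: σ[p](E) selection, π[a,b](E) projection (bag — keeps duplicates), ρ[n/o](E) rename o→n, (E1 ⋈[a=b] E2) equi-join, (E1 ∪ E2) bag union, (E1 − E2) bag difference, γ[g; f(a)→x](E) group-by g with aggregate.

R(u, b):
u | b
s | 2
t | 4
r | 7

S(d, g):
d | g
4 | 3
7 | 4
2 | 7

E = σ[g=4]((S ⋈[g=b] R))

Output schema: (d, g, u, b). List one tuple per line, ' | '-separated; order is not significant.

Subexpression sizes:
  S → 3
  R → 3
  (S ⋈[g=b] R) → 2
  σ[g=4]((S ⋈[g=b] R)) → 1

== RESULT ==
d | g | u | b
7 | 4 | t | 4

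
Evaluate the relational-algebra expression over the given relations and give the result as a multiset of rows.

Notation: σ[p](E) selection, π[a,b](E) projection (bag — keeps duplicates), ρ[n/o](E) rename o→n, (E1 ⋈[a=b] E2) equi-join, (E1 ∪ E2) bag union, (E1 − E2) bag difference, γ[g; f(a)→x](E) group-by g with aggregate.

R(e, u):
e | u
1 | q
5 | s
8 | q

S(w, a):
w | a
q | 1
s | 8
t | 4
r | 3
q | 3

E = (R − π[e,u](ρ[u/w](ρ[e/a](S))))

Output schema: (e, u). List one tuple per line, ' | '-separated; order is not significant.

Stepwise |·|:
  R → 3
  S → 5
  ρ[e/a](S) → 5
  ρ[u/w](ρ[e/a](S)) → 5
  π[e,u](ρ[u/w](ρ[e/a](S))) → 5
  (R − π[e,u](ρ[u/w](ρ[e/a](S)))) → 2

== RESULT ==
e | u
5 | s
8 | q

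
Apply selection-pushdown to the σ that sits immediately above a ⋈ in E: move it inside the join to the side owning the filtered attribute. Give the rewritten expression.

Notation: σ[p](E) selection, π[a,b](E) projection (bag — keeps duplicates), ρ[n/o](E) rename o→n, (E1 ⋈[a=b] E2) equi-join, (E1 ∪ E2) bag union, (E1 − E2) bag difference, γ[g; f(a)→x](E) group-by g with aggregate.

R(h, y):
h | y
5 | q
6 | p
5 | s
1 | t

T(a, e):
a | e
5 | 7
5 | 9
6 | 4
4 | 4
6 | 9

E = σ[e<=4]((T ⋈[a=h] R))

σ filters on e, owned by the left side.
E' = (σ[e<=4](T) ⋈[a=h] R)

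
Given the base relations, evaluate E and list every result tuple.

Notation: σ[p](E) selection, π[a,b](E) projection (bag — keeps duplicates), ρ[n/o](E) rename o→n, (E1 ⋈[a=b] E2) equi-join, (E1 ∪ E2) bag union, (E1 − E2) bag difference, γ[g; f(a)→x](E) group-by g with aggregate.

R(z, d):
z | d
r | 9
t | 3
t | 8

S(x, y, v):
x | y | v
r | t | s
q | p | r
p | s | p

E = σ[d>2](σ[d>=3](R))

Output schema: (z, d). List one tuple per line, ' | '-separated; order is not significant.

Row counts bottom-up:
  R → 3
  σ[d>=3](R) → 3
  σ[d>2](σ[d>=3](R)) → 3

== RESULT ==
z | d
r | 9
t | 3
t | 8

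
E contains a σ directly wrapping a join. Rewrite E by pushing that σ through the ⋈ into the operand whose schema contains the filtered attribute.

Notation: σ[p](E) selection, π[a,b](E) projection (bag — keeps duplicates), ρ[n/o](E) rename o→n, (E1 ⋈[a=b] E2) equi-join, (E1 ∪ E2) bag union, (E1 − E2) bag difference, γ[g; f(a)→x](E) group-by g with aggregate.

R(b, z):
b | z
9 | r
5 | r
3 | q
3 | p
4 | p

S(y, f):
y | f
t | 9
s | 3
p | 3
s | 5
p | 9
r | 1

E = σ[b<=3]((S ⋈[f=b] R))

σ filters on b, owned by the right side.
E' = (S ⋈[f=b] σ[b<=3](R))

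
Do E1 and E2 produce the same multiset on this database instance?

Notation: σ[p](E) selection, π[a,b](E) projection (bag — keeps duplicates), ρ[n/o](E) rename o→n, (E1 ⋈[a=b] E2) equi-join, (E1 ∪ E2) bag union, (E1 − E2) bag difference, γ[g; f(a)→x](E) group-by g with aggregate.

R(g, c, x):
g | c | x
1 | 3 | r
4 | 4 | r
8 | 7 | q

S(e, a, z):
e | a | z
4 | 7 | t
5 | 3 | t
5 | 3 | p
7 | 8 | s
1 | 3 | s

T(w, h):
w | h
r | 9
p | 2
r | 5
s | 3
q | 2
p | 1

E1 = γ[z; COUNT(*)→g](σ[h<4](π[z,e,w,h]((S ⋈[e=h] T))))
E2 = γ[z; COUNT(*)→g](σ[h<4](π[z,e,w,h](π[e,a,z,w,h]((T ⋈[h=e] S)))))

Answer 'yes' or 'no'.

E1 row counts bottom-up:
  S → 5
  T → 6
  (S ⋈[e=h] T) → 3
  π[z,e,w,h]((S ⋈[e=h] T)) → 3
  σ[h<4](π[z,e,w,h]((S ⋈[e=h] T))) → 1
  γ[z; COUNT(*)→g](σ[h<4](π[z,e,w,h]((S ⋈[e=h] T)))) → 1
E2 row counts bottom-up:
  T → 6
  S → 5
  (T ⋈[h=e] S) → 3
  π[e,a,z,w,h]((T ⋈[h=e] S)) → 3
  π[z,e,w,h](π[e,a,z,w,h]((T ⋈[h=e] S))) → 3
  σ[h<4](π[z,e,w,h](π[e,a,z,w,h]((T ⋈[h=e] S)))) → 1
  γ[z; COUNT(*)→g](σ[h<4](π[z,e,w,h](π[e,a,z,w,h]((T ⋈[h=e] S))))) → 1

E1 and E2 produce the same multiset:
z | g
s | 1

yes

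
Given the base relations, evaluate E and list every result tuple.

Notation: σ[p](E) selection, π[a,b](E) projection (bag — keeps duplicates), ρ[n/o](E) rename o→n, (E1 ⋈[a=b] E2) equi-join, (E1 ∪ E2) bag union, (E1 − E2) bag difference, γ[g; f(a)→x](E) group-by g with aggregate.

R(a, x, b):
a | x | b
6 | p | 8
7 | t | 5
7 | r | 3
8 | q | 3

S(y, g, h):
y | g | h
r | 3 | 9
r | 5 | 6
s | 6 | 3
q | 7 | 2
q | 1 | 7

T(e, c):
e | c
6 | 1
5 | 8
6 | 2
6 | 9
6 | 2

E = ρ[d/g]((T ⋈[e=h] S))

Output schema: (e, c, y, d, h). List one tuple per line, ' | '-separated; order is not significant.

Subexpression sizes:
  T → 5
  S → 5
  (T ⋈[e=h] S) → 4
  ρ[d/g]((T ⋈[e=h] S)) → 4

== RESULT ==
e | c | y | d | h
6 | 1 | r | 5 | 6
6 | 2 | r | 5 | 6
6 | 2 | r | 5 | 6
6 | 9 | r | 5 | 6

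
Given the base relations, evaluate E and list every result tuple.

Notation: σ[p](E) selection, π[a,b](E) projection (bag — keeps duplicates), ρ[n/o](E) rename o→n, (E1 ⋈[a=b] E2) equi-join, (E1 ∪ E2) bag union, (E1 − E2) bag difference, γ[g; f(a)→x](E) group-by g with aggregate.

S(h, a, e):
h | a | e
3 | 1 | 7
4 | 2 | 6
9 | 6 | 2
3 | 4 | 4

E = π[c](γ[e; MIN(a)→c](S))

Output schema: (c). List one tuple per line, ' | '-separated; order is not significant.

Row counts bottom-up:
  S → 4
  γ[e; MIN(a)→c](S) → 4
  π[c](γ[e; MIN(a)→c](S)) → 4

== RESULT ==
c
1
2
4
6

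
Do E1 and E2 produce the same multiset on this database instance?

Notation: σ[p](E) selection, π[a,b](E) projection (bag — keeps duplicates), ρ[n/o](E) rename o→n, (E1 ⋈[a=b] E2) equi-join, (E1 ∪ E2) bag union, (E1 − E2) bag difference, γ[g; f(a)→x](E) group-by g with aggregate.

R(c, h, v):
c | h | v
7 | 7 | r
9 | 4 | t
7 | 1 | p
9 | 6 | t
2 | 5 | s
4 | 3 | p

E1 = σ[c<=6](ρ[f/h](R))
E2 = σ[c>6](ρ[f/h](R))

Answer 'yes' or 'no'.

E1 per-node cardinality:
  R → 6
  ρ[f/h](R) → 6
  σ[c<=6](ρ[f/h](R)) → 2
E2 per-node cardinality:
  R → 6
  ρ[f/h](R) → 6
  σ[c>6](ρ[f/h](R)) → 4

E1 result:
c | f | v
2 | 5 | s
4 | 3 | p
E2 result:
c | f | v
7 | 1 | p
7 | 7 | r
9 | 4 | t
9 | 6 | t
Witness: (4, 3, 'p') appears 1× in E1 but 0× in E2.

no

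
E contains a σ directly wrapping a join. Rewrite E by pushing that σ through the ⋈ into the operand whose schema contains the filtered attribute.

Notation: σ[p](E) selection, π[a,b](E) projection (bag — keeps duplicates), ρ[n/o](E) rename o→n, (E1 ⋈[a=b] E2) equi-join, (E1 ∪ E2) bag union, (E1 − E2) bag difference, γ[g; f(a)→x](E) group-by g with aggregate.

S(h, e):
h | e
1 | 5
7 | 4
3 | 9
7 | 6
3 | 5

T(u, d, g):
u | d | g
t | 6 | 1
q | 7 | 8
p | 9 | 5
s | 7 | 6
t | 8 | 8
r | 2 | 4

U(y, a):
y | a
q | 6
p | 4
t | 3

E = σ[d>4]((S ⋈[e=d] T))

σ filters on d, owned by the right side.
E' = (S ⋈[e=d] σ[d>4](T))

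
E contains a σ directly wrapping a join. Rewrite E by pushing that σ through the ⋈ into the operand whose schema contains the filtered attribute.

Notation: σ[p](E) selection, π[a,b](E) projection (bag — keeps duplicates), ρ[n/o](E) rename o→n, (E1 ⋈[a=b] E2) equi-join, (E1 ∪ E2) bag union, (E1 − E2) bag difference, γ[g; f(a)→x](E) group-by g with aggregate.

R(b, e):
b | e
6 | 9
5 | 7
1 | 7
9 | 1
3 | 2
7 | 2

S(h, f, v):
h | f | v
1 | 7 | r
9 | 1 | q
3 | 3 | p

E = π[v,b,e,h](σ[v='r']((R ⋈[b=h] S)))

σ filters on v, owned by the right side.
E' = π[v,b,e,h]((R ⋈[b=h] σ[v='r'](S)))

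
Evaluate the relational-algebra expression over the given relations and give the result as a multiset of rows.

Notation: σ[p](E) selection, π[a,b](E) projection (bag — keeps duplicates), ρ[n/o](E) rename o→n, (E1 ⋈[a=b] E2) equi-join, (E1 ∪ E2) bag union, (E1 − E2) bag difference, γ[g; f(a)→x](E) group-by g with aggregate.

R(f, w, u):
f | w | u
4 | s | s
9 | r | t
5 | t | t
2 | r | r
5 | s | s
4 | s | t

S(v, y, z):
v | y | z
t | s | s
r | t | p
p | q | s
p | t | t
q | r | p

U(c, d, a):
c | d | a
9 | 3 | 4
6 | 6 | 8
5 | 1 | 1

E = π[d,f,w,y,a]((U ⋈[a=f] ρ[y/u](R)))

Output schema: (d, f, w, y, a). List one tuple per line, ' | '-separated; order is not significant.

Row counts bottom-up:
  U → 3
  R → 6
  ρ[y/u](R) → 6
  (U ⋈[a=f] ρ[y/u](R)) → 2
  π[d,f,w,y,a]((U ⋈[a=f] ρ[y/u](R))) → 2

== RESULT ==
d | f | w | y | a
3 | 4 | s | s | 4
3 | 4 | s | t | 4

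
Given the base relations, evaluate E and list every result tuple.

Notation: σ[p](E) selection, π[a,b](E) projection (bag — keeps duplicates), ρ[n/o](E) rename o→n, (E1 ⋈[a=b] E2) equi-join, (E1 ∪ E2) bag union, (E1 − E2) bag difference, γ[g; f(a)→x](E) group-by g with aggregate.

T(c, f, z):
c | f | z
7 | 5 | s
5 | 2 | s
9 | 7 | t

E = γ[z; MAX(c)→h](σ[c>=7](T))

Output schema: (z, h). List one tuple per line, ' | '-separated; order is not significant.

Stepwise |·|:
  T → 3
  σ[c>=7](T) → 2
  γ[z; MAX(c)→h](σ[c>=7](T)) → 2

== RESULT ==
z | h
s | 7
t | 9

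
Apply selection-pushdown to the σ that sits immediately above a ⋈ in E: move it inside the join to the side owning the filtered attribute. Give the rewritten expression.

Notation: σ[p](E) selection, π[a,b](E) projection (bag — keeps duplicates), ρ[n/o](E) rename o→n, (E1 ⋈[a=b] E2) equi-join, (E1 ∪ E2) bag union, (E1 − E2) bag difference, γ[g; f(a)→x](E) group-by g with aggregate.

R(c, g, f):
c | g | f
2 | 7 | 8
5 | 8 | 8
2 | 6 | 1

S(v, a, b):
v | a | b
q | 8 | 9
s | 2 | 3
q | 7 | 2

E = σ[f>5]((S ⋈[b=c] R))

σ filters on f, owned by the right side.
E' = (S ⋈[b=c] σ[f>5](R))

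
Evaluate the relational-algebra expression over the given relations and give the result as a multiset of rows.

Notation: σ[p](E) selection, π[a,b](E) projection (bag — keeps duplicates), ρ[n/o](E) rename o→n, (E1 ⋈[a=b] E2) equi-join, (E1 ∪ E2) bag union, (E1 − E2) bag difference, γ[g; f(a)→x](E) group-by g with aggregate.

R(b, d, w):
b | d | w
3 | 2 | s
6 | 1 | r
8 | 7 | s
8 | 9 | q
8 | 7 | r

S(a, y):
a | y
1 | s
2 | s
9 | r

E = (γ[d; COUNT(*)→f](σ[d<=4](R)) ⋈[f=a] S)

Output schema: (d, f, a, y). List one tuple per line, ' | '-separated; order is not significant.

Row counts bottom-up:
  R → 5
  σ[d<=4](R) → 2
  γ[d; COUNT(*)→f](σ[d<=4](R)) → 2
  S → 3
  (γ[d; COUNT(*)→f](σ[d<=4](R)) ⋈[f=a] S) → 2

== RESULT ==
d | f | a | y
1 | 1 | 1 | s
2 | 1 | 1 | s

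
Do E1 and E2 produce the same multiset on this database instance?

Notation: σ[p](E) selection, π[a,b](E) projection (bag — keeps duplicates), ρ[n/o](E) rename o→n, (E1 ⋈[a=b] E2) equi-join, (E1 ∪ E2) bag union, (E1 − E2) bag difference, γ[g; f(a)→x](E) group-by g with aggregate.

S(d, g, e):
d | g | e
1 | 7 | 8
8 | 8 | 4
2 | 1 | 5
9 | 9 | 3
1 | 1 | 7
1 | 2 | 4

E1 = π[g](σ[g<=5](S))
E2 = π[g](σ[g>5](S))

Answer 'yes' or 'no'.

E1 stepwise |·|:
  S → 6
  σ[g<=5](S) → 3
  π[g](σ[g<=5](S)) → 3
E2 stepwise |·|:
  S → 6
  σ[g>5](S) → 3
  π[g](σ[g>5](S)) → 3

E1 result:
g
1
1
2
E2 result:
g
7
8
9
Witness: (1,) appears 2× in E1 but 0× in E2.

no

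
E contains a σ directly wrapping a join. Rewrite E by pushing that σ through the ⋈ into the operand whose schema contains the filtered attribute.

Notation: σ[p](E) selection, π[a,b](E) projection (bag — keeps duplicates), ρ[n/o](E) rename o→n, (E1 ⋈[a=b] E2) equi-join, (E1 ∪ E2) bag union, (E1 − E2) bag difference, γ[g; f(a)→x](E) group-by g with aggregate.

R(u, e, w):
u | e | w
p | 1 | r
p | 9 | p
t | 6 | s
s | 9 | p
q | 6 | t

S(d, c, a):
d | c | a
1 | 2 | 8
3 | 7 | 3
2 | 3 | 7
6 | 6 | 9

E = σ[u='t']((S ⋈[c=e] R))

σ filters on u, owned by the right side.
E' = (S ⋈[c=e] σ[u='t'](R))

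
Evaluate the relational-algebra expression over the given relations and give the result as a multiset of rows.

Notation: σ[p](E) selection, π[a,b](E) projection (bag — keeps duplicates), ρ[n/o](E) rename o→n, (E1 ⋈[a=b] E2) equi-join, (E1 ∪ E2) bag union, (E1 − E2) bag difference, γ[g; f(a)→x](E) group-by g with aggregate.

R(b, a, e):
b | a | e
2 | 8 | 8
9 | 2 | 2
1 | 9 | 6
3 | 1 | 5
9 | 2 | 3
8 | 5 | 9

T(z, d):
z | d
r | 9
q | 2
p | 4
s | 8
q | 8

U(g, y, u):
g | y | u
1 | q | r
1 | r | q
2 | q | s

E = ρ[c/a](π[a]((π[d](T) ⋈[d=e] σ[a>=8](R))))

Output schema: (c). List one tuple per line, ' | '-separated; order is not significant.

Subexpression sizes:
  T → 5
  π[d](T) → 5
  R → 6
  σ[a>=8](R) → 2
  (π[d](T) ⋈[d=e] σ[a>=8](R)) → 2
  π[a]((π[d](T) ⋈[d=e] σ[a>=8](R))) → 2
  ρ[c/a](π[a]((π[d](T) ⋈[d=e] σ[a>=8](R)))) → 2

== RESULT ==
c
8
8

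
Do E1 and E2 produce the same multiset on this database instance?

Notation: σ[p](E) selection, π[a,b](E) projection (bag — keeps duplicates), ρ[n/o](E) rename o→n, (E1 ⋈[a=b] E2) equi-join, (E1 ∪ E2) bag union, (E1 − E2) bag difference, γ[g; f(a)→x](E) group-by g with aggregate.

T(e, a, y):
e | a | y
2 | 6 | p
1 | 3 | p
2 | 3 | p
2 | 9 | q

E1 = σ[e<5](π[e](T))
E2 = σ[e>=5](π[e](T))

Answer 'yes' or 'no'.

E1 subexpression sizes:
  T → 4
  π[e](T) → 4
  σ[e<5](π[e](T)) → 4
E2 subexpression sizes:
  T → 4
  π[e](T) → 4
  σ[e>=5](π[e](T)) → 0

E1 result:
e
1
2
2
2
E2 result:
e
(0 rows)
Witness: (1,) appears 1× in E1 but 0× in E2.

no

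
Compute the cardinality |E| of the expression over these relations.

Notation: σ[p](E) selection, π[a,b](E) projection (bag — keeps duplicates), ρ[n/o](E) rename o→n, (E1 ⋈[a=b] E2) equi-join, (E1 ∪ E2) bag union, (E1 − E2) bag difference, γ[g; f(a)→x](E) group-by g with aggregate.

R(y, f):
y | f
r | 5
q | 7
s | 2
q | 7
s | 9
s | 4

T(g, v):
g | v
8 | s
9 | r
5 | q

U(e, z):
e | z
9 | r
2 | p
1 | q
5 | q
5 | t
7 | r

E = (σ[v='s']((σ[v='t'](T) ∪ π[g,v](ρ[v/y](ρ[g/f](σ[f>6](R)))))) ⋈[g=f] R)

Stepwise |·|:
  T → 3
  σ[v='t'](T) → 0
  R → 6
  σ[f>6](R) → 3
  ρ[g/f](σ[f>6](R)) → 3
  ρ[v/y](ρ[g/f](σ[f>6](R))) → 3
  π[g,v](ρ[v/y](ρ[g/f](σ[f>6](R)))) → 3
  (σ[v='t'](T) ∪ π[g,v](ρ[v/y](ρ[g/f](σ[f>6](R))))) → 3
  σ[v='s']((σ[v='t'](T) ∪ π[g,v](ρ[v/y](ρ[g/f](σ[f>6](R)))))) → 1
  R → 6
  (σ[v='s']((σ[v='t'](T) ∪ π[g,v](ρ[v/y](ρ[g/f](σ[f>6](R)))))) ⋈[g=f] R) → 1

|E| = 1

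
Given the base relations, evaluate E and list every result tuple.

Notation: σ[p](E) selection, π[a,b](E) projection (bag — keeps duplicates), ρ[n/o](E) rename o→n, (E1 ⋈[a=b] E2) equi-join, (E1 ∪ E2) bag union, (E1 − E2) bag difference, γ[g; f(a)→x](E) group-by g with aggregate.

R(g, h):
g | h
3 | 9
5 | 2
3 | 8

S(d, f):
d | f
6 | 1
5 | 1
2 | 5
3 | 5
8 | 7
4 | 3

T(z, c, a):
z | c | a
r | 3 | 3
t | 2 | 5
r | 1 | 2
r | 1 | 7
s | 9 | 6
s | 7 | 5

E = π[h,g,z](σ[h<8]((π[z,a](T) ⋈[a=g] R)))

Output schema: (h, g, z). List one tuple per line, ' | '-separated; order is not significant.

Subexpression sizes:
  T → 6
  π[z,a](T) → 6
  R → 3
  (π[z,a](T) ⋈[a=g] R) → 4
  σ[h<8]((π[z,a](T) ⋈[a=g] R)) → 2
  π[h,g,z](σ[h<8]((π[z,a](T) ⋈[a=g] R))) → 2

== RESULT ==
h | g | z
2 | 5 | s
2 | 5 | t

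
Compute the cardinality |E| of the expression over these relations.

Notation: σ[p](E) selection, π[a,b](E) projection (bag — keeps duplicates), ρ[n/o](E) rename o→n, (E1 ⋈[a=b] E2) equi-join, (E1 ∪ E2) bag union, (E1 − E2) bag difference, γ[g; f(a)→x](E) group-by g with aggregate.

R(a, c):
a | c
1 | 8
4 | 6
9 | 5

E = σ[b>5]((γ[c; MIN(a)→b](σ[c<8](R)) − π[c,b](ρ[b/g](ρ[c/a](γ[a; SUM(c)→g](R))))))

Stepwise |·|:
  R → 3
  σ[c<8](R) → 2
  γ[c; MIN(a)→b](σ[c<8](R)) → 2
  R → 3
  γ[a; SUM(c)→g](R) → 3
  ρ[c/a](γ[a; SUM(c)→g](R)) → 3
  ρ[b/g](ρ[c/a](γ[a; SUM(c)→g](R))) → 3
  π[c,b](ρ[b/g](ρ[c/a](γ[a; SUM(c)→g](R)))) → 3
  (γ[c; MIN(a)→b](σ[c<8](R)) − π[c,b](ρ[b/g](ρ[c/a](γ[a; SUM(c)→g](R))))) → 2
  σ[b>5]((γ[c; MIN(a)→b](σ[c<8](R)) − π[c,b](ρ[b/g](ρ[c/a](γ[a; SUM(c)→g](R)))))) → 1

|E| = 1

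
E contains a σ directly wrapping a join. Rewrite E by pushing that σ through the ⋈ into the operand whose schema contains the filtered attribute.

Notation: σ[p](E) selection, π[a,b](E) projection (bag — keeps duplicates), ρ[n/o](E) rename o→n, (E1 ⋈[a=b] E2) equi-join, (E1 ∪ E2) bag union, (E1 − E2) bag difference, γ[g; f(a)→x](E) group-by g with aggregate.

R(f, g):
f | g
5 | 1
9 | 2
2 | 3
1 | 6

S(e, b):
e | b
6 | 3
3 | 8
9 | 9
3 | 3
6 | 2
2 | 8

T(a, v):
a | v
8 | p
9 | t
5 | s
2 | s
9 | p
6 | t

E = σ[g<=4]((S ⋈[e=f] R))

σ filters on g, owned by the right side.
E' = (S ⋈[e=f] σ[g<=4](R))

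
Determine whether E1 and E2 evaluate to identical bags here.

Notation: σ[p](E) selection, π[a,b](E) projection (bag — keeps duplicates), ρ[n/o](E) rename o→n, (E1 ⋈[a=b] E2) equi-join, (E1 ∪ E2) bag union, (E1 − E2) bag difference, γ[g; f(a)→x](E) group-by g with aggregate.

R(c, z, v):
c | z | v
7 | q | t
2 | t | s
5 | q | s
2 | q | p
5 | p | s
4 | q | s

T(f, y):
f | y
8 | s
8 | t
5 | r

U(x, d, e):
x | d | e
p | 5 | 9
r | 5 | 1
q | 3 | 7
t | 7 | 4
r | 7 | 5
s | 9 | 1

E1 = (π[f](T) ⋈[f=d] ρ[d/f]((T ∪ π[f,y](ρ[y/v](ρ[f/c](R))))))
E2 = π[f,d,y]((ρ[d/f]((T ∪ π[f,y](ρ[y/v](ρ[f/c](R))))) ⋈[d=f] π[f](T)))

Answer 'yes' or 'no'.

E1 row counts bottom-up:
  T → 3
  π[f](T) → 3
  T → 3
  R → 6
  ρ[f/c](R) → 6
  ρ[y/v](ρ[f/c](R)) → 6
  π[f,y](ρ[y/v](ρ[f/c](R))) → 6
  (T ∪ π[f,y](ρ[y/v](ρ[f/c](R)))) → 9
  ρ[d/f]((T ∪ π[f,y](ρ[y/v](ρ[f/c](R))))) → 9
  (π[f](T) ⋈[f=d] ρ[d/f]((T ∪ π[f,y](ρ[y/v](ρ[f/c](R)))))) → 7
E2 row counts bottom-up:
  T → 3
  R → 6
  ρ[f/c](R) → 6
  ρ[y/v](ρ[f/c](R)) → 6
  π[f,y](ρ[y/v](ρ[f/c](R))) → 6
  (T ∪ π[f,y](ρ[y/v](ρ[f/c](R)))) → 9
  ρ[d/f]((T ∪ π[f,y](ρ[y/v](ρ[f/c](R))))) → 9
  T → 3
  π[f](T) → 3
  (ρ[d/f]((T ∪ π[f,y](ρ[y/v](ρ[f/c](R))))) ⋈[d=f] π[f](T)) → 7
  π[f,d,y]((ρ[d/f]((T ∪ π[f,y](ρ[y/v](ρ[f/c](R))))) ⋈[d=f] π[f](T))) → 7

E1 and E2 produce the same multiset:
f | d | y
5 | 5 | r
5 | 5 | s
5 | 5 | s
8 | 8 | s
8 | 8 | s
8 | 8 | t
8 | 8 | t

yes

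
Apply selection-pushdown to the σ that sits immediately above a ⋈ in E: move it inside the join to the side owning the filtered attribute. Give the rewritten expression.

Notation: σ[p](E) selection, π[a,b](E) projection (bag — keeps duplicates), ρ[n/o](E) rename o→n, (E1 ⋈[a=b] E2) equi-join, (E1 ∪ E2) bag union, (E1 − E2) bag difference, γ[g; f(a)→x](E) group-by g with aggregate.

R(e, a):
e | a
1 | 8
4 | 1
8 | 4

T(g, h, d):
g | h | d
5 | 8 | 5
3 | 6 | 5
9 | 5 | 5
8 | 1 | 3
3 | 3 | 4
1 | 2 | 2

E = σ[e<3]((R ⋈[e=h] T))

σ filters on e, owned by the left side.
E' = (σ[e<3](R) ⋈[e=h] T)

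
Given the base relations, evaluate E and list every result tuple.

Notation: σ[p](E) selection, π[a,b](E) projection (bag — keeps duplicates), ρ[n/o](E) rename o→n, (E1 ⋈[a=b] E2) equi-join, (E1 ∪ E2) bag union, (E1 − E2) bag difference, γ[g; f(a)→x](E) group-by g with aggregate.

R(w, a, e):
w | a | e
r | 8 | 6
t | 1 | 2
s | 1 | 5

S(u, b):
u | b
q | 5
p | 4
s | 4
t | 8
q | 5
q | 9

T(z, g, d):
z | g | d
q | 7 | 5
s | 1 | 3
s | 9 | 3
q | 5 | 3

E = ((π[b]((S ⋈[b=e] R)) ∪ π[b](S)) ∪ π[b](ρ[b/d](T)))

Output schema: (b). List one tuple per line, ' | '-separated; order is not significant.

Per-node cardinality:
  S → 6
  R → 3
  (S ⋈[b=e] R) → 2
  π[b]((S ⋈[b=e] R)) → 2
  S → 6
  π[b](S) → 6
  (π[b]((S ⋈[b=e] R)) ∪ π[b](S)) → 8
  T → 4
  ρ[b/d](T) → 4
  π[b](ρ[b/d](T)) → 4
  ((π[b]((S ⋈[b=e] R)) ∪ π[b](S)) ∪ π[b](ρ[b/d](T))) → 12

== RESULT ==
b
3
3
3
4
4
5
5
5
5
5
8
9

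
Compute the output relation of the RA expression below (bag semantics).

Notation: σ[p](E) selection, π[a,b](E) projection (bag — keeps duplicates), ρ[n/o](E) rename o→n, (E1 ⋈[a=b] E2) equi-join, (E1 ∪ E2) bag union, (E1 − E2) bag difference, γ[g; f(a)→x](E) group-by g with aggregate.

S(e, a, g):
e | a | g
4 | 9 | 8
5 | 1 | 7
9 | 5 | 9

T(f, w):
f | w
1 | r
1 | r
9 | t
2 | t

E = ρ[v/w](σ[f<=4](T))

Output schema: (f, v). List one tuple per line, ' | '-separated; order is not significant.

Row counts bottom-up:
  T → 4
  σ[f<=4](T) → 3
  ρ[v/w](σ[f<=4](T)) → 3

== RESULT ==
f | v
1 | r
1 | r
2 | t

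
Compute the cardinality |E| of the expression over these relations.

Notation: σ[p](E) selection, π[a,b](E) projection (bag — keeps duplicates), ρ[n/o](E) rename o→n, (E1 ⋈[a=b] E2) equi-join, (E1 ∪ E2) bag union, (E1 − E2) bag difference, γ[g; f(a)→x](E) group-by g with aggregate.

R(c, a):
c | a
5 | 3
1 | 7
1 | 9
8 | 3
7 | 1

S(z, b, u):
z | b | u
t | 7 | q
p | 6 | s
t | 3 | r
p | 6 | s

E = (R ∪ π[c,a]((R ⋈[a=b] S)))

Stepwise |·|:
  R → 5
  R → 5
  S → 4
  (R ⋈[a=b] S) → 3
  π[c,a]((R ⋈[a=b] S)) → 3
  (R ∪ π[c,a]((R ⋈[a=b] S))) → 8

|E| = 8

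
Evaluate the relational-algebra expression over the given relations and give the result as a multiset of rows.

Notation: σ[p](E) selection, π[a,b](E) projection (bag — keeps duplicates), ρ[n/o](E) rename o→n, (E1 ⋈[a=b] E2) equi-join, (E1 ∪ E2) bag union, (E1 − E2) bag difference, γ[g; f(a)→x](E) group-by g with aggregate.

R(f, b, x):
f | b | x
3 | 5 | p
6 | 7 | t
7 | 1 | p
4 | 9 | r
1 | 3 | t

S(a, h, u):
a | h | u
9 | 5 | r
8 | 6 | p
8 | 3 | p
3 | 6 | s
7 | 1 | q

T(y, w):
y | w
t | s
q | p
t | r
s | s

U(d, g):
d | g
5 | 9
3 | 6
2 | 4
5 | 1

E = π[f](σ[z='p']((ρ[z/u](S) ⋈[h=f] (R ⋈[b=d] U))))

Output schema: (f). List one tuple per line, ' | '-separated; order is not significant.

Per-node cardinality:
  S → 5
  ρ[z/u](S) → 5
  R → 5
  U → 4
  (R ⋈[b=d] U) → 3
  (ρ[z/u](S) ⋈[h=f] (R ⋈[b=d] U)) → 3
  σ[z='p']((ρ[z/u](S) ⋈[h=f] (R ⋈[b=d] U))) → 2
  π[f](σ[z='p']((ρ[z/u](S) ⋈[h=f] (R ⋈[b=d] U)))) → 2

== RESULT ==
f
3
3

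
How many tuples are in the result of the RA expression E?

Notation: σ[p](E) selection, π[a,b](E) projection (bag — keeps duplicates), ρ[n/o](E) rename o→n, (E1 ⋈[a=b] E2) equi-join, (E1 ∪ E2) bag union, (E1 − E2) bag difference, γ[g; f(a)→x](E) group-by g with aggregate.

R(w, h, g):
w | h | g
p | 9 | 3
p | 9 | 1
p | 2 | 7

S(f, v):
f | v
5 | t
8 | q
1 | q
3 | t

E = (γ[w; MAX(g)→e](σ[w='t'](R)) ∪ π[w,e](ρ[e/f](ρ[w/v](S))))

Row counts bottom-up:
  R → 3
  σ[w='t'](R) → 0
  γ[w; MAX(g)→e](σ[w='t'](R)) → 0
  S → 4
  ρ[w/v](S) → 4
  ρ[e/f](ρ[w/v](S)) → 4
  π[w,e](ρ[e/f](ρ[w/v](S))) → 4
  (γ[w; MAX(g)→e](σ[w='t'](R)) ∪ π[w,e](ρ[e/f](ρ[w/v](S)))) → 4

|E| = 4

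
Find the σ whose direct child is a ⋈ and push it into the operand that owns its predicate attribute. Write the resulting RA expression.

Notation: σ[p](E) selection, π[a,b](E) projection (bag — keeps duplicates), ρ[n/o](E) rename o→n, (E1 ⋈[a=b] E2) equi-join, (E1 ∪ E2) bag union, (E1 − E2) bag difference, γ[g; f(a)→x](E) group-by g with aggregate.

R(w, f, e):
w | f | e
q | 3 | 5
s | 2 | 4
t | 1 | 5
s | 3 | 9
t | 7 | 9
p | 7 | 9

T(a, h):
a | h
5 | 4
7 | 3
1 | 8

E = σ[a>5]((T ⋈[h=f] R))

σ filters on a, owned by the left side.
E' = (σ[a>5](T) ⋈[h=f] R)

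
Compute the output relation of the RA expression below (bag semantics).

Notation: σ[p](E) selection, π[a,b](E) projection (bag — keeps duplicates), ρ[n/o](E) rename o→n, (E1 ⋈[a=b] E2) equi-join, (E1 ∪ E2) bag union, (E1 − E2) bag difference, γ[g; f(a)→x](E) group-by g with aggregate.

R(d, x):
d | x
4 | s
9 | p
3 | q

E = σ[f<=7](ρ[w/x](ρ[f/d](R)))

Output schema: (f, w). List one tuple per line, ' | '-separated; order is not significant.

Subexpression sizes:
  R → 3
  ρ[f/d](R) → 3
  ρ[w/x](ρ[f/d](R)) → 3
  σ[f<=7](ρ[w/x](ρ[f/d](R))) → 2

== RESULT ==
f | w
3 | q
4 | s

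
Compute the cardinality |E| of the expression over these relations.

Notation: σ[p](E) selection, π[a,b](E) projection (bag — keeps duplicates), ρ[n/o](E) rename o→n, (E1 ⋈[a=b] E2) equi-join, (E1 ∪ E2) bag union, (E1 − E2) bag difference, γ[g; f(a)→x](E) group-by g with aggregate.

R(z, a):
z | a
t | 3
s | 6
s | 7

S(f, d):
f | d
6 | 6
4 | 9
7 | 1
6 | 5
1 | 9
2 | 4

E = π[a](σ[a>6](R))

Subexpression sizes:
  R → 3
  σ[a>6](R) → 1
  π[a](σ[a>6](R)) → 1

|E| = 1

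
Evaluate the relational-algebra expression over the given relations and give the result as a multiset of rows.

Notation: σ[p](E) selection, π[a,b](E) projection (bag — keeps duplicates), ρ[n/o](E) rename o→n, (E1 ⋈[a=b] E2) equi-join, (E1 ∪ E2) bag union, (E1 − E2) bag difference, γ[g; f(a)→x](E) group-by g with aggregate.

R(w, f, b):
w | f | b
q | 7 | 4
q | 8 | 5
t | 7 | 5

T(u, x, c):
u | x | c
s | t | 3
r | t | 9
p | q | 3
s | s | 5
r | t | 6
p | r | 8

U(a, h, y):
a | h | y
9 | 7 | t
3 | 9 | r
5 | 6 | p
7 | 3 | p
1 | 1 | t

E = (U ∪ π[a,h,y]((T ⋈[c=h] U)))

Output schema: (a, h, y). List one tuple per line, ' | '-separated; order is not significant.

Subexpression sizes:
  U → 5
  T → 6
  U → 5
  (T ⋈[c=h] U) → 4
  π[a,h,y]((T ⋈[c=h] U)) → 4
  (U ∪ π[a,h,y]((T ⋈[c=h] U))) → 9

== RESULT ==
a | h | y
1 | 1 | t
3 | 9 | r
3 | 9 | r
5 | 6 | p
5 | 6 | p
7 | 3 | p
7 | 3 | p
7 | 3 | p
9 | 7 | t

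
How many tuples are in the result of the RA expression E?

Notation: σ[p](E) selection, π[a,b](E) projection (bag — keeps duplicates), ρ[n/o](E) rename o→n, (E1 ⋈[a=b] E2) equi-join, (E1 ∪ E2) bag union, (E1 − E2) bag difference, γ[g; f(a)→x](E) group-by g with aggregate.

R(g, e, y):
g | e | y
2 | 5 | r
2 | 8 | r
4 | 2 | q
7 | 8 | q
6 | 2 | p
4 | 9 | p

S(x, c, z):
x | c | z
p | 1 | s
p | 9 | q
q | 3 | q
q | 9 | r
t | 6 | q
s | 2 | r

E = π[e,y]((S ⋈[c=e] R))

Subexpression sizes:
  S → 6
  R → 6
  (S ⋈[c=e] R) → 4
  π[e,y]((S ⋈[c=e] R)) → 4

|E| = 4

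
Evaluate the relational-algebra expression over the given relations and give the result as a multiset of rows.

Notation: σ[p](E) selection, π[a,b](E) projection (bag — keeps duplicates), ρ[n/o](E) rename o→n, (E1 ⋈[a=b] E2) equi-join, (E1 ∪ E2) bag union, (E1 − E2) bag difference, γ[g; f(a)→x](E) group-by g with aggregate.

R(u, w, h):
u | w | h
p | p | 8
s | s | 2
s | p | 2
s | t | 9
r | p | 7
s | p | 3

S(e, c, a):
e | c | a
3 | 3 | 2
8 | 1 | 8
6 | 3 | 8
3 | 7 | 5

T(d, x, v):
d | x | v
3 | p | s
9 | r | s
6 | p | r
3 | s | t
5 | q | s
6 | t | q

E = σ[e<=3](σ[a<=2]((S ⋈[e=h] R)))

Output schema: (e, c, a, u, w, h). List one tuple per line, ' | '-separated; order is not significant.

Per-node cardinality:
  S → 4
  R → 6
  (S ⋈[e=h] R) → 3
  σ[a<=2]((S ⋈[e=h] R)) → 1
  σ[e<=3](σ[a<=2]((S ⋈[e=h] R))) → 1

== RESULT ==
e | c | a | u | w | h
3 | 3 | 2 | s | p | 3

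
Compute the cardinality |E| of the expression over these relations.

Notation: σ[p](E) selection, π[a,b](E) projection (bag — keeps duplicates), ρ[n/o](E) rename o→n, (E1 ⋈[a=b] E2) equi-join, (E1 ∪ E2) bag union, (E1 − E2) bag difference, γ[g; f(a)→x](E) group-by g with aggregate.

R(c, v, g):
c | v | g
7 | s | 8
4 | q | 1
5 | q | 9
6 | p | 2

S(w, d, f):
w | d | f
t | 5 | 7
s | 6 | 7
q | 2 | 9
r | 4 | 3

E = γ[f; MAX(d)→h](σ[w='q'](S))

Per-node cardinality:
  S → 4
  σ[w='q'](S) → 1
  γ[f; MAX(d)→h](σ[w='q'](S)) → 1

|E| = 1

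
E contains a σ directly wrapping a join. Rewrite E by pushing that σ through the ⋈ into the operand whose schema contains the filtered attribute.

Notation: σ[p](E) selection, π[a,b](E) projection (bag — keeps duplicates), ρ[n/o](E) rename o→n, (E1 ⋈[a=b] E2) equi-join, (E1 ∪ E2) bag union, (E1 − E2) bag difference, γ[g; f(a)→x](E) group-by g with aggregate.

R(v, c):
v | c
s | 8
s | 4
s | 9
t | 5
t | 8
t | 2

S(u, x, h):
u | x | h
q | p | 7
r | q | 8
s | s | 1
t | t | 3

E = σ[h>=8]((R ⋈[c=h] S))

σ filters on h, owned by the right side.
E' = (R ⋈[c=h] σ[h>=8](S))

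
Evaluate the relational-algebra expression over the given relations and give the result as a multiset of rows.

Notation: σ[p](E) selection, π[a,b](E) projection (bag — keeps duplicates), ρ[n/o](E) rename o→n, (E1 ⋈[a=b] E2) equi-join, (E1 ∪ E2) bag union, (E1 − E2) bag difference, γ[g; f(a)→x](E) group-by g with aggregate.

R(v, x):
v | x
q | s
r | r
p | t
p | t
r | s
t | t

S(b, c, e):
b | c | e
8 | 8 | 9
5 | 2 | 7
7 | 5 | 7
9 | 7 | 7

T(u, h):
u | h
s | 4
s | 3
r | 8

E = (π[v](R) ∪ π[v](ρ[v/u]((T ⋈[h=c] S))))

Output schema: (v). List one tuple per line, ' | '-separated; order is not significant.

Stepwise |·|:
  R → 6
  π[v](R) → 6
  T → 3
  S → 4
  (T ⋈[h=c] S) → 1
  ρ[v/u]((T ⋈[h=c] S)) → 1
  π[v](ρ[v/u]((T ⋈[h=c] S))) → 1
  (π[v](R) ∪ π[v](ρ[v/u]((T ⋈[h=c] S)))) → 7

== RESULT ==
v
p
p
q
r
r
r
t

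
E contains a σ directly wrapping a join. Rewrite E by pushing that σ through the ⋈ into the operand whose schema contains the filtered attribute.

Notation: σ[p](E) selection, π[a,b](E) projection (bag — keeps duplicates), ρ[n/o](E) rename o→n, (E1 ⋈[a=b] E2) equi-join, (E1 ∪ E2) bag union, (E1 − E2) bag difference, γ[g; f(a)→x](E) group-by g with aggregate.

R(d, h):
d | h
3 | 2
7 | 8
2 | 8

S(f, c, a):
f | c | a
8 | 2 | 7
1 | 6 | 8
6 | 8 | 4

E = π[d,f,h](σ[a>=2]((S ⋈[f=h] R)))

σ filters on a, owned by the left side.
E' = π[d,f,h]((σ[a>=2](S) ⋈[f=h] R))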